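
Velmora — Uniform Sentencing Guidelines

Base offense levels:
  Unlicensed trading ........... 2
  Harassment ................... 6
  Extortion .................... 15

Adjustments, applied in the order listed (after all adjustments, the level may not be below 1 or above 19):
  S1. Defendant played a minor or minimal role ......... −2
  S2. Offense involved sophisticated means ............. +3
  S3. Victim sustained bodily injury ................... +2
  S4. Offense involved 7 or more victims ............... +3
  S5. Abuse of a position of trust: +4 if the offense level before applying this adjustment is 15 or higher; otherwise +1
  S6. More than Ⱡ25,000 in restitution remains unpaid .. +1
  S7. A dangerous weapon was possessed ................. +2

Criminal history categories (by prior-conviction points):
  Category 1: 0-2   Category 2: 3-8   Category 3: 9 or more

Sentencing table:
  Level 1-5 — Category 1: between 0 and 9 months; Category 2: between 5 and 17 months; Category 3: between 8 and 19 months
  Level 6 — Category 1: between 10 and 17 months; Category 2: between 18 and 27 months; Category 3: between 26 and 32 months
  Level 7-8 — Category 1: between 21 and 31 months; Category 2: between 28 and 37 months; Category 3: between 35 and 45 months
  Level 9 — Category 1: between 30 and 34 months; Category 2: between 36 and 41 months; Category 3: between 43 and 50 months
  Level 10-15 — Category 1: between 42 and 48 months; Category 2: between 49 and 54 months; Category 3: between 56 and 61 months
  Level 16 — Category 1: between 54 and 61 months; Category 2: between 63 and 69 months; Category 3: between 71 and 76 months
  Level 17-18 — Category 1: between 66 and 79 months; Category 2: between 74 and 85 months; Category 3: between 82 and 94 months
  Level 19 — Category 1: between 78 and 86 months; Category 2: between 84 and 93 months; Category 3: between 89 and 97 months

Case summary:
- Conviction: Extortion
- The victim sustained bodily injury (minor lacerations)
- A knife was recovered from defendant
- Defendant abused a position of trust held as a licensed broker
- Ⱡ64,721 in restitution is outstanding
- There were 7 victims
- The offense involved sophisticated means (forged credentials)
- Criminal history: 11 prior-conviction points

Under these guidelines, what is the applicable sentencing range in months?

89-97 months

Base offense level for extortion: 15.
S2 applies: 15 + 3 = 18.
S3 applies: 18 + 2 = 20.
S4 applies: 20 + 3 = 23.
S5 applies (level before this adjustment is 23 ≥ 15, so +4): 23 + 4 = 27.
S6 applies: 27 + 1 = 28.
S7 applies: 28 + 2 = 30.
Level 30 exceeds the maximum of 19; capped at 19.
Final offense level: 19.
Criminal history: 11 prior points → Category 3 (9+).
Level 19 falls in the 19 band.
Grid: Level 19 × Category 3 = 89-97 months.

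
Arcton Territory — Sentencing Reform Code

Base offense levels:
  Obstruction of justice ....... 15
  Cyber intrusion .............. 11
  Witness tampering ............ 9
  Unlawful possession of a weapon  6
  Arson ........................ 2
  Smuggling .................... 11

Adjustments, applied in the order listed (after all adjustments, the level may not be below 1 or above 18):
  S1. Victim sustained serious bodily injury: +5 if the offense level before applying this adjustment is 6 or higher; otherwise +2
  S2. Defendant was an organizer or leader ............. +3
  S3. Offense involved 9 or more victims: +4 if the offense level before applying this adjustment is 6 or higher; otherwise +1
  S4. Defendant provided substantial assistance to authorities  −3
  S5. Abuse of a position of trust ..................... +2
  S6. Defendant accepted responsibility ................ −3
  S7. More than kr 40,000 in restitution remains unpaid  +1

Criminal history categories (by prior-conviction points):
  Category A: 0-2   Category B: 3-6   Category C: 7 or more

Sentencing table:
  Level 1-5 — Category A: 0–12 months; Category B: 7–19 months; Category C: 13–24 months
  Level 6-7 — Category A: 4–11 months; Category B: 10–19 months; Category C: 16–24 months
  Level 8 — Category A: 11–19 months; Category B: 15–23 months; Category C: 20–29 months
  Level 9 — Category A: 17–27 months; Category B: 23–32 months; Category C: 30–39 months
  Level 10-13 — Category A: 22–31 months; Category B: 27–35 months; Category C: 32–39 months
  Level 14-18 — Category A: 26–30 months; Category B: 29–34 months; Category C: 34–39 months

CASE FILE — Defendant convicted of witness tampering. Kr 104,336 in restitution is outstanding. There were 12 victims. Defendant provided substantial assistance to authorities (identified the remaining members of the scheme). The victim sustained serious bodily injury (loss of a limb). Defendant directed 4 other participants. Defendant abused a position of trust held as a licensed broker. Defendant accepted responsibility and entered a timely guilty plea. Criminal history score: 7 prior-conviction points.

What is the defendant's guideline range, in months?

Base offense level for witness tampering: 9.
S1 applies (level before this adjustment is 9 ≥ 6, so +5): 9 + 5 = 14.
S2 applies: 14 + 3 = 17.
S3 applies (level before this adjustment is 17 ≥ 6, so +4): 17 + 4 = 21.
S4 applies: 21 − 3 = 18.
S5 applies: 18 + 2 = 20.
S6 applies: 20 − 3 = 17.
S7 applies: 17 + 1 = 18.
Final offense level: 18.
Criminal history: 7 prior points → Category C (7+).
Level 18 falls in the 14-18 band.
Grid: Level 14-18 × Category C = 34-39 months.

34-39 months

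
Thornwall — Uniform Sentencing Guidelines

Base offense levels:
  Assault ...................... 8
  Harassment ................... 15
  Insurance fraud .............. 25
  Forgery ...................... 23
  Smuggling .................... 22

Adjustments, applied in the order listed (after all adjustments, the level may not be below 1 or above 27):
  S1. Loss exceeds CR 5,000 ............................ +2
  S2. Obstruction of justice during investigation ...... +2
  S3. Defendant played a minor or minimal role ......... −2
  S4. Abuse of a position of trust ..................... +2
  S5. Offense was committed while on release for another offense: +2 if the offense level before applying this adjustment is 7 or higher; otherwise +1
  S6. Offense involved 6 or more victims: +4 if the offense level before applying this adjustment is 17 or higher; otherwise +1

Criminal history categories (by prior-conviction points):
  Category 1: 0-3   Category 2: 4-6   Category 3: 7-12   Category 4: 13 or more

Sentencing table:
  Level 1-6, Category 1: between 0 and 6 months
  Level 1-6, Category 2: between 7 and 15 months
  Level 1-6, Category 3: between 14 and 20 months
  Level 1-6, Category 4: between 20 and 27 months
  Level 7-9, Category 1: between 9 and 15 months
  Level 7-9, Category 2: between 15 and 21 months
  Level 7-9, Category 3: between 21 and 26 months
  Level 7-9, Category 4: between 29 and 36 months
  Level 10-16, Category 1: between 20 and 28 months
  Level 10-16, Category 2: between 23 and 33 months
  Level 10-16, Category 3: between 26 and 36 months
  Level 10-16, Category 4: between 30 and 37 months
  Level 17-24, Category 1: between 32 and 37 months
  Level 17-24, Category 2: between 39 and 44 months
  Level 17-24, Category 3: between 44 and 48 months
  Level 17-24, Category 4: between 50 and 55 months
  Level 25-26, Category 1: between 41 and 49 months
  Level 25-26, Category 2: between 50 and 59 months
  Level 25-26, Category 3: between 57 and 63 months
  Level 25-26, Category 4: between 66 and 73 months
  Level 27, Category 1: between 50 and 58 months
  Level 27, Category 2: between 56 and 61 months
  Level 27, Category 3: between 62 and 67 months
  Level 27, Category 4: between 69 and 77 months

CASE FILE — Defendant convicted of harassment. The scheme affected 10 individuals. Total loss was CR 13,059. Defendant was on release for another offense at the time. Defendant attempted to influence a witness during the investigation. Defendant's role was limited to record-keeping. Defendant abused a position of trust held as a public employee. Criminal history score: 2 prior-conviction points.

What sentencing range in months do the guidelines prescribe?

Base offense level for harassment: 15.
S1 applies: 15 + 2 = 17.
S2 applies: 17 + 2 = 19.
S3 applies: 19 − 2 = 17.
S4 applies: 17 + 2 = 19.
S5 applies (level before this adjustment is 19 ≥ 7, so +2): 19 + 2 = 21.
S6 applies (level before this adjustment is 21 ≥ 17, so +4): 21 + 4 = 25.
Final offense level: 25.
Criminal history: 2 prior points → Category 1 (0-3).
Level 25 falls in the 25-26 band.
Grid: Level 25-26 × Category 1 = 41-49 months.

41-49 months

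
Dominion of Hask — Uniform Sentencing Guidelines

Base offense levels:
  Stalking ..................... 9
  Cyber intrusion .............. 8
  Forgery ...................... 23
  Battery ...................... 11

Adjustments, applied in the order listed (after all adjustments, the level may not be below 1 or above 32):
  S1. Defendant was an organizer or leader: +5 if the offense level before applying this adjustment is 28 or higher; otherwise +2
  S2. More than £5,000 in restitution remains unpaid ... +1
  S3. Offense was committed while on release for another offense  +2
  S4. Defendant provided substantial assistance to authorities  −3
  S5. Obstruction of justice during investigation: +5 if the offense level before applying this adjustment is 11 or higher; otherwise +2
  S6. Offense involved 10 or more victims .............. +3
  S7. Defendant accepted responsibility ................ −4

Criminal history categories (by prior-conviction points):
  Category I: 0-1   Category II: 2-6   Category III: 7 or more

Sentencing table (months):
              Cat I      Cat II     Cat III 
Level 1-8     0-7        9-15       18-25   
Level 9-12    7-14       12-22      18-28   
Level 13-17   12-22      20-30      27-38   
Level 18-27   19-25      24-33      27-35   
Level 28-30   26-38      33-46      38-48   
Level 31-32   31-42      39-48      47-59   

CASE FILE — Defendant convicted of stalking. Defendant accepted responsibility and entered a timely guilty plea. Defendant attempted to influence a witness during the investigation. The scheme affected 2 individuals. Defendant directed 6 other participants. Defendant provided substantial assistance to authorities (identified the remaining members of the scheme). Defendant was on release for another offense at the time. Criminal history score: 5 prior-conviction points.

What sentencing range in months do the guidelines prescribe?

9-15 months

Base offense level for stalking: 9.
S1 applies (level before this adjustment is 9 < 28, so +2): 9 + 2 = 11.
S3 applies: 11 + 2 = 13.
S4 applies: 13 − 3 = 10.
S5 applies (level before this adjustment is 10 < 11, so +2): 10 + 2 = 12.
S7 applies: 12 − 4 = 8.
Final offense level: 8.
Criminal history: 5 prior points → Category II (2-6).
Level 8 falls in the 1-8 band.
Grid: Level 1-8 × Category II = 9-15 months.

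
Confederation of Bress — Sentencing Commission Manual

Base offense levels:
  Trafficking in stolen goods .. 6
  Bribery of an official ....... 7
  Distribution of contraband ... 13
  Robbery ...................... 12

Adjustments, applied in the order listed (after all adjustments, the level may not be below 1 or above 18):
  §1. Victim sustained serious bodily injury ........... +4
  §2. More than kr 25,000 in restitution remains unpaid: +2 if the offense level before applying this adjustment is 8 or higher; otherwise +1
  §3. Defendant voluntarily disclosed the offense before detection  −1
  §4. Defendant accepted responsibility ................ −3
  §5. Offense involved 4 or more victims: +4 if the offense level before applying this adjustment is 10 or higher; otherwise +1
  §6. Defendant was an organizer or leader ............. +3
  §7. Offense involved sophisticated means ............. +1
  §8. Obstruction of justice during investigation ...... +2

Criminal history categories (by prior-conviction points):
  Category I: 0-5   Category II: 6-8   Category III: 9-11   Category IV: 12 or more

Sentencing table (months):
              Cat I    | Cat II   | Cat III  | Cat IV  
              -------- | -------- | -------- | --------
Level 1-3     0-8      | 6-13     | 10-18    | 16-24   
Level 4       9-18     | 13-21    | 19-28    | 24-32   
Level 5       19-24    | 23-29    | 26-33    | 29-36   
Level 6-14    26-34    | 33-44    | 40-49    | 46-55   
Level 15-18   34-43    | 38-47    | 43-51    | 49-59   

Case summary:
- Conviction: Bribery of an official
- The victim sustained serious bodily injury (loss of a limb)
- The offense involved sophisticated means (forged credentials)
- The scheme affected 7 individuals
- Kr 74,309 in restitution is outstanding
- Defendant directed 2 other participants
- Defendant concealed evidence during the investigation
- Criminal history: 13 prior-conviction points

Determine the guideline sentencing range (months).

Base offense level for bribery of an official: 7.
§1 applies: 7 + 4 = 11.
§2 applies (level before this adjustment is 11 ≥ 8, so +2): 11 + 2 = 13.
§4 does not apply.
§5 applies (level before this adjustment is 13 ≥ 10, so +4): 13 + 4 = 17.
§6 applies: 17 + 3 = 20.
§7 applies: 20 + 1 = 21.
§8 applies: 21 + 2 = 23.
Level 23 exceeds the maximum of 18; capped at 18.
Final offense level: 18.
Criminal history: 13 prior points → Category IV (12+).
Level 18 falls in the 15-18 band.
Grid: Level 15-18 × Category IV = 49-59 months.

49-59 months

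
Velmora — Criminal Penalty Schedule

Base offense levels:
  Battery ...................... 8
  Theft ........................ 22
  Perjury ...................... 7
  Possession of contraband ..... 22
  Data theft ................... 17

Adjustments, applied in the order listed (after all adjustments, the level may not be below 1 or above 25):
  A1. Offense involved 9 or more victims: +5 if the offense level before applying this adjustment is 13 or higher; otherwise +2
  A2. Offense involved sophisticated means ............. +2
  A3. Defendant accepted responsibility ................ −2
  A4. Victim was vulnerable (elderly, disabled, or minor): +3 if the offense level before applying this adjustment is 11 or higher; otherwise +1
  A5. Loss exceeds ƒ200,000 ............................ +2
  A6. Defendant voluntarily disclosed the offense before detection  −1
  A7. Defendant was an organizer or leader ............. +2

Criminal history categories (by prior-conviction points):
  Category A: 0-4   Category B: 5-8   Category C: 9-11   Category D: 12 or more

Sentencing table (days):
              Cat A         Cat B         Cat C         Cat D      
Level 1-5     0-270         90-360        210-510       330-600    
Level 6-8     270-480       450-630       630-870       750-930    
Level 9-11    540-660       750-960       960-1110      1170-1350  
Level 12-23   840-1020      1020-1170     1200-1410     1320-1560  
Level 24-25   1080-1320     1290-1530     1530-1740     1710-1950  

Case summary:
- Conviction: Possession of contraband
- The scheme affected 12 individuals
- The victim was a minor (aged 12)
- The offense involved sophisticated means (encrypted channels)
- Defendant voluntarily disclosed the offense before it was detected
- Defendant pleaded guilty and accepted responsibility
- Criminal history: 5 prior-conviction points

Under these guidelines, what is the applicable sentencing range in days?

1290-1530 days

Base offense level for possession of contraband: 22.
A1 applies (level before this adjustment is 22 ≥ 13, so +5): 22 + 5 = 27.
A2 applies: 27 + 2 = 29.
A3 applies: 29 − 2 = 27.
A4 applies (level before this adjustment is 27 ≥ 11, so +3): 27 + 3 = 30.
A5 does not apply.
A6 applies: 30 − 1 = 29.
Level 29 exceeds the maximum of 25; capped at 25.
Final offense level: 25.
Criminal history: 5 prior points → Category B (5-8).
Level 25 falls in the 24-25 band.
Grid: Level 24-25 × Category B = 1290-1530 days.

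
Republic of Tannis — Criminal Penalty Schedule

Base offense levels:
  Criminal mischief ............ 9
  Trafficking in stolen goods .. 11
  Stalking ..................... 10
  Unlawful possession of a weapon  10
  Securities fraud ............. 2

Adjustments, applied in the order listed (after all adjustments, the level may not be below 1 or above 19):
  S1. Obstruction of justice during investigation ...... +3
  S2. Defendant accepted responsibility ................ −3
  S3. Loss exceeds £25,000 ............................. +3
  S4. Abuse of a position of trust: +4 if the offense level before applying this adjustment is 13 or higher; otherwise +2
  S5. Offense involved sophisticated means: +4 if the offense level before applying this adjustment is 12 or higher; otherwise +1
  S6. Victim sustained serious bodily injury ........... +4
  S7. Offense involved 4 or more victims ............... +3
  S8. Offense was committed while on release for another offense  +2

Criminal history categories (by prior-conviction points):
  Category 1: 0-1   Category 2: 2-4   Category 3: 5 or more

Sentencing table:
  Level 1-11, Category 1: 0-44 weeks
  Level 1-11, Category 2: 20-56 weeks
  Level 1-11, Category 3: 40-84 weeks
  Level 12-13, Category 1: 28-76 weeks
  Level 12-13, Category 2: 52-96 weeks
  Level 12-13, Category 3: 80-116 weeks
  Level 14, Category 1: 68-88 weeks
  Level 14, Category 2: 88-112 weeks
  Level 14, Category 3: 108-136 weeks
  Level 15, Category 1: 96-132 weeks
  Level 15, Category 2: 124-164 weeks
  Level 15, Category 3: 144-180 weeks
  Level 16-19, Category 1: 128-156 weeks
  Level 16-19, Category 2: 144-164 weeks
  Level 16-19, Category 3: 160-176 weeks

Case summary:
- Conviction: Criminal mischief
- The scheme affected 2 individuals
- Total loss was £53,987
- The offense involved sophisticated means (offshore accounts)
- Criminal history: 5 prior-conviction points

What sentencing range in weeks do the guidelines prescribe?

160-176 weeks

Base offense level for criminal mischief: 9.
S2 does not apply.
S3 applies: 9 + 3 = 12.
S5 applies (level before this adjustment is 12 ≥ 12, so +4): 12 + 4 = 16.
S8 does not apply.
Final offense level: 16.
Criminal history: 5 prior points → Category 3 (5+).
Level 16 falls in the 16-19 band.
Grid: Level 16-19 × Category 3 = 160-176 weeks.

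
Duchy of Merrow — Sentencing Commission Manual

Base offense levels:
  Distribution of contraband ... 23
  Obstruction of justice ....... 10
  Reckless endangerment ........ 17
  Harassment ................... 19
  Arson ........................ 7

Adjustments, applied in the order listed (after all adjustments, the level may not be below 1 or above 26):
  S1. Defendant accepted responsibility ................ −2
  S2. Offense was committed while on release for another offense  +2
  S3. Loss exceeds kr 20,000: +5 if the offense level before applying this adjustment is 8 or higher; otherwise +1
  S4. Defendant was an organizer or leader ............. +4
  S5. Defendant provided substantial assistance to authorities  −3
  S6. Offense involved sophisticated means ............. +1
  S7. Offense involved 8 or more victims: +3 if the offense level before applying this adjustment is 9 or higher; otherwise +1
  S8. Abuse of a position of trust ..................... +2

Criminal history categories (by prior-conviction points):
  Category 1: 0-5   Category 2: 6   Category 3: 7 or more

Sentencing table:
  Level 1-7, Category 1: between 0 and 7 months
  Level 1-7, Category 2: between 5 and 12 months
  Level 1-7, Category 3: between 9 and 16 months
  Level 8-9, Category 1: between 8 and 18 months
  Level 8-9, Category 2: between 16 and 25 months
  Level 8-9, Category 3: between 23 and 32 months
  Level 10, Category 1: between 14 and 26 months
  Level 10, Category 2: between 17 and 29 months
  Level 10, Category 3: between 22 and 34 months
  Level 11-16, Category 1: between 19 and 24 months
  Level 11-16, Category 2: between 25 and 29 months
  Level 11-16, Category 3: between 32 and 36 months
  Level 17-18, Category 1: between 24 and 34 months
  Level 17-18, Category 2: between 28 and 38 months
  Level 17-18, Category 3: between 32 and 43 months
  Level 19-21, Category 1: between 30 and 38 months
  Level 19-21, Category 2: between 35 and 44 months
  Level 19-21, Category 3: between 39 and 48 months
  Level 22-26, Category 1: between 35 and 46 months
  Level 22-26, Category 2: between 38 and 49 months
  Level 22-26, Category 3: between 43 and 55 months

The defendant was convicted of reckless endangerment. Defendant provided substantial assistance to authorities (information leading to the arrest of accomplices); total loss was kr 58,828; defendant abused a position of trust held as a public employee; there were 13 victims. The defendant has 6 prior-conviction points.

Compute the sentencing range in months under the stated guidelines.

38-49 months

Base offense level for reckless endangerment: 17.
S2 does not apply.
S3 applies (level before this adjustment is 17 ≥ 8, so +5): 17 + 5 = 22.
S4 does not apply.
S5 applies: 22 − 3 = 19.
S7 applies (level before this adjustment is 19 ≥ 9, so +3): 19 + 3 = 22.
S8 applies: 22 + 2 = 24.
Final offense level: 24.
Criminal history: 6 prior points → Category 2 (6).
Level 24 falls in the 22-26 band.
Grid: Level 22-26 × Category 2 = 38-49 months.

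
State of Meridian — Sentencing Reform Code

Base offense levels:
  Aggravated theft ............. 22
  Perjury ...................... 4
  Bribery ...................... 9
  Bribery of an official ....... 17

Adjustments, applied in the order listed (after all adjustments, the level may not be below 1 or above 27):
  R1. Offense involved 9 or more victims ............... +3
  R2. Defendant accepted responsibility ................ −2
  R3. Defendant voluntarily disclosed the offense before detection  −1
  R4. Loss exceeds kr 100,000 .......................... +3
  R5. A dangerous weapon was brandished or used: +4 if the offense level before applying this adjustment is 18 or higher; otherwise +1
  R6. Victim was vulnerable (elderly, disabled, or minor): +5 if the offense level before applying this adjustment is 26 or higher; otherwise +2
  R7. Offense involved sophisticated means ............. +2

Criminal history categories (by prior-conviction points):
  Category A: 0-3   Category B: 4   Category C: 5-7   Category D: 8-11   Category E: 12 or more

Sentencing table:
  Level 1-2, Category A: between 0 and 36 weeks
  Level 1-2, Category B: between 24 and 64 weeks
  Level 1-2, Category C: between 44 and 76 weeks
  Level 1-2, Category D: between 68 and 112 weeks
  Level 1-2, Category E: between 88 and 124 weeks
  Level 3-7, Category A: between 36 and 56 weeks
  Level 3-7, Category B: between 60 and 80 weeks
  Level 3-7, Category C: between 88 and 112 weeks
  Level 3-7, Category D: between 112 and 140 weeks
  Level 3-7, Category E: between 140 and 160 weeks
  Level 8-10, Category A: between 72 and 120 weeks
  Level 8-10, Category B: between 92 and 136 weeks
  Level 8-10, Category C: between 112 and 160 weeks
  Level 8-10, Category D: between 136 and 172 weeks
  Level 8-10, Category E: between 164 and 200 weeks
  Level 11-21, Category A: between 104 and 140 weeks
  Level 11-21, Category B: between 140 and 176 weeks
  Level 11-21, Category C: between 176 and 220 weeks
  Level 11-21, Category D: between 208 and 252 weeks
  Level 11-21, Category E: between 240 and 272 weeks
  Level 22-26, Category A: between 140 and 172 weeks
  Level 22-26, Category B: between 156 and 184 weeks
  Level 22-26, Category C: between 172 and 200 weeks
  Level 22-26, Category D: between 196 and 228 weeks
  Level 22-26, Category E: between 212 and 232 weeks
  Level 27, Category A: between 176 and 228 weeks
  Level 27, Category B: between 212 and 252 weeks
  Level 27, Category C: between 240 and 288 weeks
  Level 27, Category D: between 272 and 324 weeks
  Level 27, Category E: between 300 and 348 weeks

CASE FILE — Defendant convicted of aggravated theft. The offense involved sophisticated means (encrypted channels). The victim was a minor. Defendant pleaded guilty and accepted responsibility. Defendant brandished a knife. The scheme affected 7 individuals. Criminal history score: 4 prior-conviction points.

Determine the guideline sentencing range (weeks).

212-252 weeks

Base offense level for aggravated theft: 22.
R1 does not apply.
R2 applies: 22 − 2 = 20.
R3 does not apply.
R4 does not apply.
R5 applies (level before this adjustment is 20 ≥ 18, so +4): 20 + 4 = 24.
R6 applies (level before this adjustment is 24 < 26, so +2): 24 + 2 = 26.
R7 applies: 26 + 2 = 28.
Level 28 exceeds the maximum of 27; capped at 27.
Final offense level: 27.
Criminal history: 4 prior points → Category B (4).
Level 27 falls in the 27 band.
Grid: Level 27 × Category B = 212-252 weeks.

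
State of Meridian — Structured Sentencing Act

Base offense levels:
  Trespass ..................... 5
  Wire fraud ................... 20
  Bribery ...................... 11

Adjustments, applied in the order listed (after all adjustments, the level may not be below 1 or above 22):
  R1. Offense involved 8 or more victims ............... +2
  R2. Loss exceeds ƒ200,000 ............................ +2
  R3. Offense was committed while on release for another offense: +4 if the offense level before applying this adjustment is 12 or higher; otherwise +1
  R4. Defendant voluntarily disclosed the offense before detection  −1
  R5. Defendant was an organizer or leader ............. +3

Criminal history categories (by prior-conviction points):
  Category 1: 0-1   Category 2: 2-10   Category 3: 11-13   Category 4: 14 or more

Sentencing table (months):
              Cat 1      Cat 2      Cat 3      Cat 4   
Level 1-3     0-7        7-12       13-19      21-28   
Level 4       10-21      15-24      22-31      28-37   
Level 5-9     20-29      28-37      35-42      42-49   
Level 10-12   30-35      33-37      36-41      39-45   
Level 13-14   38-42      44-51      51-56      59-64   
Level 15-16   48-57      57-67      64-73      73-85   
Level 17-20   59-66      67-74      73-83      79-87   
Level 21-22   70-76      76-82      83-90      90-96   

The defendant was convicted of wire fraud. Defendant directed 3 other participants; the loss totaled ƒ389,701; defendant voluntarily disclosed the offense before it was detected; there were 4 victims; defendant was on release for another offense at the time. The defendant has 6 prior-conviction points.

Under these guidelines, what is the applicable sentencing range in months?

Base offense level for wire fraud: 20.
R2 applies: 20 + 2 = 22.
R3 applies (level before this adjustment is 22 ≥ 12, so +4): 22 + 4 = 26.
R4 applies: 26 − 1 = 25.
R5 applies: 25 + 3 = 28.
Level 28 exceeds the maximum of 22; capped at 22.
Final offense level: 22.
Criminal history: 6 prior points → Category 2 (2-10).
Level 22 falls in the 21-22 band.
Grid: Level 21-22 × Category 2 = 76-82 months.

76-82 months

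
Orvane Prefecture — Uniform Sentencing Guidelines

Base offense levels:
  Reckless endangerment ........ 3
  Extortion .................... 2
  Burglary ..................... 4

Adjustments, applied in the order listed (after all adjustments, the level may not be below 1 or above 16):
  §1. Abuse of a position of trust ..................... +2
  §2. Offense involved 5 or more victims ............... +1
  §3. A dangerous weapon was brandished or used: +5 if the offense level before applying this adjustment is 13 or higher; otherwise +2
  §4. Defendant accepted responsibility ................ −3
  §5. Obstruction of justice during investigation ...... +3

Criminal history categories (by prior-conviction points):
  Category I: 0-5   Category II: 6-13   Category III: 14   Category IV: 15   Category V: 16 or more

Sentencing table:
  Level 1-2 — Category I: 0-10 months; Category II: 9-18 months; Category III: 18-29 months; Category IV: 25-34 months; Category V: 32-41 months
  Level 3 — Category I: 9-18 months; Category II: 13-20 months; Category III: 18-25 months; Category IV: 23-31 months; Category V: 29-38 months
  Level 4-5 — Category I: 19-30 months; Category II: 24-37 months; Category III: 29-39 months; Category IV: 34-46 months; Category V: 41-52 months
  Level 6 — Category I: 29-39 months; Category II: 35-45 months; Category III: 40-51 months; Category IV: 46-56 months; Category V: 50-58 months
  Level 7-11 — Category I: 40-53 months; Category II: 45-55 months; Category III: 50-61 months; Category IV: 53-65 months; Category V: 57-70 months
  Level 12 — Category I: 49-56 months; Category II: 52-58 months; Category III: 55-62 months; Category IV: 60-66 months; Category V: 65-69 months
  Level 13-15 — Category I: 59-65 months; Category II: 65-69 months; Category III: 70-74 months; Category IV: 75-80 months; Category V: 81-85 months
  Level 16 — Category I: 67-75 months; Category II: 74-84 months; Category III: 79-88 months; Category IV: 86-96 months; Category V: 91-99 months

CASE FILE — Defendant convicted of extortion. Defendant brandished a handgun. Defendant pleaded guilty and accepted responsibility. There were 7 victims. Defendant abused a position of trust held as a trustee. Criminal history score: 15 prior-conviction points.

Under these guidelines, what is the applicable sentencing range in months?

Base offense level for extortion: 2.
§1 applies: 2 + 2 = 4.
§2 applies: 4 + 1 = 5.
§3 applies (level before this adjustment is 5 < 13, so +2): 5 + 2 = 7.
§4 applies: 7 − 3 = 4.
§5 does not apply.
Final offense level: 4.
Criminal history: 15 prior points → Category IV (15).
Level 4 falls in the 4-5 band.
Grid: Level 4-5 × Category IV = 34-46 months.

34-46 months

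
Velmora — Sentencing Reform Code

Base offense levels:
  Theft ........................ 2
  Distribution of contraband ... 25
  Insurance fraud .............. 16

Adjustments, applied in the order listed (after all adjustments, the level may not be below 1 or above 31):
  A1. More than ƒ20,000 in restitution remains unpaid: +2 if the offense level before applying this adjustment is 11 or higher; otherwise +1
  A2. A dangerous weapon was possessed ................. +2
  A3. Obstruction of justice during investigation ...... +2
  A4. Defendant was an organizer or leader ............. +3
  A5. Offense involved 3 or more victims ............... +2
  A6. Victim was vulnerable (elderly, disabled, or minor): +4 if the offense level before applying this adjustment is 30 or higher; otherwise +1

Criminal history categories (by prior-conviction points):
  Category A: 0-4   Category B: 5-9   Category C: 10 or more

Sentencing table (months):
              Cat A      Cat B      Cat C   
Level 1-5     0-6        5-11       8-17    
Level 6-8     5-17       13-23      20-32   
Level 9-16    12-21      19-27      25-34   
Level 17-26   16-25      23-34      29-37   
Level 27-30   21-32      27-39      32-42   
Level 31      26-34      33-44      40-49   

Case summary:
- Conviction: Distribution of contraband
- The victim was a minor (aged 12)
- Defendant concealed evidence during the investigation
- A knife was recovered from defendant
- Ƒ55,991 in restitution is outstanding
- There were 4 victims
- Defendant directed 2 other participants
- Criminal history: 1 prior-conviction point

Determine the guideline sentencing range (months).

Base offense level for distribution of contraband: 25.
A1 applies (level before this adjustment is 25 ≥ 11, so +2): 25 + 2 = 27.
A2 applies: 27 + 2 = 29.
A3 applies: 29 + 2 = 31.
A4 applies: 31 + 3 = 34.
A5 applies: 34 + 2 = 36.
A6 applies (level before this adjustment is 36 ≥ 30, so +4): 36 + 4 = 40.
Level 40 exceeds the maximum of 31; capped at 31.
Final offense level: 31.
Criminal history: 1 prior point → Category A (0-4).
Level 31 falls in the 31 band.
Grid: Level 31 × Category A = 26-34 months.

26-34 months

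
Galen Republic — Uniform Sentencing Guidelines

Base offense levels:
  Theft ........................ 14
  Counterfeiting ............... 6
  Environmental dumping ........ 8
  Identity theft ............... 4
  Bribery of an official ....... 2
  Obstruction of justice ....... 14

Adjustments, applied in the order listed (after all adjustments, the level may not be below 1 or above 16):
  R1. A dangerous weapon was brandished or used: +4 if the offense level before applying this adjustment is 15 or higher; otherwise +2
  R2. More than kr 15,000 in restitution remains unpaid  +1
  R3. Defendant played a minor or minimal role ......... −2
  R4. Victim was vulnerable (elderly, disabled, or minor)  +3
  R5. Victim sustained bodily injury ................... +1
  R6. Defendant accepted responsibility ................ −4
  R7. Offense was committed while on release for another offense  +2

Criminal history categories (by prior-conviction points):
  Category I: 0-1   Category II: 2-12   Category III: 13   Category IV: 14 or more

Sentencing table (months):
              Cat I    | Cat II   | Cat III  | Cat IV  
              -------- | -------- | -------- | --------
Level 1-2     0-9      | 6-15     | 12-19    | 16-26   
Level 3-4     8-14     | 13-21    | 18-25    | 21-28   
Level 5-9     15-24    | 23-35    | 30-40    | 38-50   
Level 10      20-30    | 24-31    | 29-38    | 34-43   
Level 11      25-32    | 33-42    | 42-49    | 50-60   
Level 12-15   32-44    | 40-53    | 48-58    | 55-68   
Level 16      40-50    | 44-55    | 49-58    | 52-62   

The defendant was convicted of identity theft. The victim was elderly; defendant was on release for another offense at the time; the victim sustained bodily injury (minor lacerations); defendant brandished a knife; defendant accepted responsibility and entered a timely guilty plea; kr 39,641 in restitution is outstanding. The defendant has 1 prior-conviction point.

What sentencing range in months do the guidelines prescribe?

Base offense level for identity theft: 4.
R1 applies (level before this adjustment is 4 < 15, so +2): 4 + 2 = 6.
R2 applies: 6 + 1 = 7.
R4 applies: 7 + 3 = 10.
R5 applies: 10 + 1 = 11.
R6 applies: 11 − 4 = 7.
R7 applies: 7 + 2 = 9.
Final offense level: 9.
Criminal history: 1 prior point → Category I (0-1).
Level 9 falls in the 5-9 band.
Grid: Level 5-9 × Category I = 15-24 months.

15-24 months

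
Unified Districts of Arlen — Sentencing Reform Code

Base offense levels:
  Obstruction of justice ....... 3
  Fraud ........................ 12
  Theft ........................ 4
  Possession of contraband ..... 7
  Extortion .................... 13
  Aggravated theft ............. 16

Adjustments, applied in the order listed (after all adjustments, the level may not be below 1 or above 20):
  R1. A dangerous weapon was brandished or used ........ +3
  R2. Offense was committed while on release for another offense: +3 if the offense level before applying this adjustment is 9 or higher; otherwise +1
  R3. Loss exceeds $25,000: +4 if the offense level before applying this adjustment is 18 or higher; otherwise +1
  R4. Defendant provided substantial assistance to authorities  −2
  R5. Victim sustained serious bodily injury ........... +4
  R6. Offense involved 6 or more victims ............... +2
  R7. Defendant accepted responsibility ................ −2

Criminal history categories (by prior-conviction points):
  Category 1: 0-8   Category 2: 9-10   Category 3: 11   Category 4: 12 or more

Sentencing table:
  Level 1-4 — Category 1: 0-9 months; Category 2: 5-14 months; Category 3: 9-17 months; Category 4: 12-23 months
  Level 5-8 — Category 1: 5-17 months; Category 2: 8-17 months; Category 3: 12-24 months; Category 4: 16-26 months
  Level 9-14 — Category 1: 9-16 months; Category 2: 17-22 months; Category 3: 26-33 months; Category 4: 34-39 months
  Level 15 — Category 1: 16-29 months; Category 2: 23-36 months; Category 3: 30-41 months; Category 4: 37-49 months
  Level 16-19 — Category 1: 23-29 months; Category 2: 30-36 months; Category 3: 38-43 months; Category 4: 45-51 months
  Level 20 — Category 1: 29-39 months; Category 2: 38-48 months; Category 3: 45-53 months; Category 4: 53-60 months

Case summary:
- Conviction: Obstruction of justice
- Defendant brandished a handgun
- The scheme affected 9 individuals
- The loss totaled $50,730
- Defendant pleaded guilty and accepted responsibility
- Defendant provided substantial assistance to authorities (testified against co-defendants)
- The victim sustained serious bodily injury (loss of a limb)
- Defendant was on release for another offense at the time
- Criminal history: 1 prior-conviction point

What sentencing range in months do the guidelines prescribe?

Base offense level for obstruction of justice: 3.
R1 applies: 3 + 3 = 6.
R2 applies (level before this adjustment is 6 < 9, so +1): 6 + 1 = 7.
R3 applies (level before this adjustment is 7 < 18, so +1): 7 + 1 = 8.
R4 applies: 8 − 2 = 6.
R5 applies: 6 + 4 = 10.
R6 applies: 10 + 2 = 12.
R7 applies: 12 − 2 = 10.
Final offense level: 10.
Criminal history: 1 prior point → Category 1 (0-8).
Level 10 falls in the 9-14 band.
Grid: Level 9-14 × Category 1 = 9-16 months.

9-16 months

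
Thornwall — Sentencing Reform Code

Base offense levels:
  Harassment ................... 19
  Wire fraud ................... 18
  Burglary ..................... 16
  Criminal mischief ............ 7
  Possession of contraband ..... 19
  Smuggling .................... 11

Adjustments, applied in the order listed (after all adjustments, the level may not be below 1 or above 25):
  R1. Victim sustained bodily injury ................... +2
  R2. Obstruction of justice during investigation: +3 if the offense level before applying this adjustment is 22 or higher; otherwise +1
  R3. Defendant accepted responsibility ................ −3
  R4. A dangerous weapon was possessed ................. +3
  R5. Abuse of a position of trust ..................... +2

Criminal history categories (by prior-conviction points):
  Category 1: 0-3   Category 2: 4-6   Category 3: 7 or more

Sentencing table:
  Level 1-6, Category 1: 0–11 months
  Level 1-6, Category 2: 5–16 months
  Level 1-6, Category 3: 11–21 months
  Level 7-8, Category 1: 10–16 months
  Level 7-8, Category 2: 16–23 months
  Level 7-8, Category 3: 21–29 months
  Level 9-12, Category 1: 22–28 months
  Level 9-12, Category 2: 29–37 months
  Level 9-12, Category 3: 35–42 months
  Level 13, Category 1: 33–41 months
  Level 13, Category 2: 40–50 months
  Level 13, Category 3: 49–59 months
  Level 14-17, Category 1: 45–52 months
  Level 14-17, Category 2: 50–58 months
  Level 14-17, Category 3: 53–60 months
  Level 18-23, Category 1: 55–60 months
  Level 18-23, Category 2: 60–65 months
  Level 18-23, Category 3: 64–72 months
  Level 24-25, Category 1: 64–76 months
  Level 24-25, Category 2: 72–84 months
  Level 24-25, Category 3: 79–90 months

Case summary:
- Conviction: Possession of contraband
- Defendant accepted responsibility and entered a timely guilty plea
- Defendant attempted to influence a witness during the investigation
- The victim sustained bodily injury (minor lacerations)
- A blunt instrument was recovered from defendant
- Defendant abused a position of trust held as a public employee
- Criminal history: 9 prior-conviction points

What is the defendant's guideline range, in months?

79-90 months

Base offense level for possession of contraband: 19.
R1 applies: 19 + 2 = 21.
R2 applies (level before this adjustment is 21 < 22, so +1): 21 + 1 = 22.
R3 applies: 22 − 3 = 19.
R4 applies: 19 + 3 = 22.
R5 applies: 22 + 2 = 24.
Final offense level: 24.
Criminal history: 9 prior points → Category 3 (7+).
Level 24 falls in the 24-25 band.
Grid: Level 24-25 × Category 3 = 79-90 months.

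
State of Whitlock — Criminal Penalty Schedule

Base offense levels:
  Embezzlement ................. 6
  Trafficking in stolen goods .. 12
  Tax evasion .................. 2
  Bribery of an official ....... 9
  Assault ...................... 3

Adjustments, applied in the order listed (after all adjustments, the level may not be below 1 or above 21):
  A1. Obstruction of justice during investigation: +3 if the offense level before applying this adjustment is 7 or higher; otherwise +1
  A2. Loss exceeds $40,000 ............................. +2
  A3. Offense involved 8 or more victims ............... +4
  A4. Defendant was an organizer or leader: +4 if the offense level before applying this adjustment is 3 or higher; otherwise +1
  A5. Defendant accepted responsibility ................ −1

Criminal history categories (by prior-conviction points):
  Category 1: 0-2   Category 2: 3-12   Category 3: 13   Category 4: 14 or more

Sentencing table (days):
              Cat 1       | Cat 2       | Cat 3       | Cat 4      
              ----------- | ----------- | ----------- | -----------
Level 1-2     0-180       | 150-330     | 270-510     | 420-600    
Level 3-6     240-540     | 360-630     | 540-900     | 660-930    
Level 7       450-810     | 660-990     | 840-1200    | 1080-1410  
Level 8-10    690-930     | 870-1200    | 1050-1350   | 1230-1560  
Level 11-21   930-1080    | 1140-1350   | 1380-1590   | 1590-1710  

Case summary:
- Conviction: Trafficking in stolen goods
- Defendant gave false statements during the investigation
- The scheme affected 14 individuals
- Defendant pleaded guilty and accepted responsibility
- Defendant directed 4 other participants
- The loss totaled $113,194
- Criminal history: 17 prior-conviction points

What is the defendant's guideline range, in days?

Base offense level for trafficking in stolen goods: 12.
A1 applies (level before this adjustment is 12 ≥ 7, so +3): 12 + 3 = 15.
A2 applies: 15 + 2 = 17.
A3 applies: 17 + 4 = 21.
A4 applies (level before this adjustment is 21 ≥ 3, so +4): 21 + 4 = 25.
A5 applies: 25 − 1 = 24.
Level 24 exceeds the maximum of 21; capped at 21.
Final offense level: 21.
Criminal history: 17 prior points → Category 4 (14+).
Level 21 falls in the 11-21 band.
Grid: Level 11-21 × Category 4 = 1590-1710 days.

1590-1710 days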